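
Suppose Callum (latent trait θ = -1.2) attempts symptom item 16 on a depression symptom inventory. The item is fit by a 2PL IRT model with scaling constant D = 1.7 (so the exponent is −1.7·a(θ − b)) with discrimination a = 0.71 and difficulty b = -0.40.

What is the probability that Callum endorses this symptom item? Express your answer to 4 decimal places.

0.2758

P(θ) = 1 / (1 + exp(−D·a(θ − b)))
Exponent: 1.7 × 0.71 × (-1.2 − (-0.40)) = -0.9656
1/(1 + e^{0.9656}) = 0.2758
P = 0.2758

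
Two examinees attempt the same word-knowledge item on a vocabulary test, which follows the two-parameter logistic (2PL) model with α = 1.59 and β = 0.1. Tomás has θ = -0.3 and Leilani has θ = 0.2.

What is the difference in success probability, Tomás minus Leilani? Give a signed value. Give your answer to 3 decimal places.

P(θ) = 1 / (1 + exp(−α(θ − β)))
P(Tomás) = 0.3462  [exponent -0.6360]
P(Leilani) = 0.5397  [exponent 0.1590]
Difference = 0.3462 − 0.5397 = -0.1935

-0.194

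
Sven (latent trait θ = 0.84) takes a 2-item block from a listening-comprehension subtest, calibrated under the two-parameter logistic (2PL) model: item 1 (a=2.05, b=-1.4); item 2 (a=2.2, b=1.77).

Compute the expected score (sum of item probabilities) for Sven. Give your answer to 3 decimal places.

P(θ) = 1 / (1 + exp(−a(θ − b)))
P_1 = 1/(1+e^{-4.5920}) = 0.9900
P_2 = 1/(1+e^{2.0460}) = 0.1145
E[score] = 0.9900 + 0.1145 = 1.1044

1.104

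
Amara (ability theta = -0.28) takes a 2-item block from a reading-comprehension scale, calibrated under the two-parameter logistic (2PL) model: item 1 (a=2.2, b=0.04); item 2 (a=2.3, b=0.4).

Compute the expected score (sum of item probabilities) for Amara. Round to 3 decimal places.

0.504

P(theta) = 1 / (1 + exp(−a(theta − b)))
P_1 = 1/(1+e^{0.7040}) = 0.3309
P_2 = 1/(1+e^{1.5640}) = 0.1731
E[score] = 0.3309 + 0.1731 = 0.5040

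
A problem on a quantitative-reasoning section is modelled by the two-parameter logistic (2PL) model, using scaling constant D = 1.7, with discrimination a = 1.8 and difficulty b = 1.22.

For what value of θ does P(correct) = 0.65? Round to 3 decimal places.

1.422

P(θ) = 1 / (1 + exp(−D·a(θ − b)))
logit = ln(0.6500/0.3500) = 0.6190
θ = b + logit/(1.7·a) = 1.22 + 0.6190/3.0600 = 1.4223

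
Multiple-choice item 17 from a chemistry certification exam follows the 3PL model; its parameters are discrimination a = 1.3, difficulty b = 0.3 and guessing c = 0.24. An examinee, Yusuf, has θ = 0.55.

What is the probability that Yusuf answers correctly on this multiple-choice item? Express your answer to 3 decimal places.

0.681

P(θ) = c + (1 − c) · 1 / (1 + exp(−a(θ − b)))
Exponent: 1.3 × (0.55 − 0.3) = 0.3250
1/(1 + e^{-0.3250}) = 0.5805
P = 0.24 + 0.76 × 0.5805 = 0.6812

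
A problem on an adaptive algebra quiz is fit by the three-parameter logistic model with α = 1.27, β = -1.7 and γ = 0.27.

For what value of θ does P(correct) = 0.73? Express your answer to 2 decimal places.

-1.28

P(θ) = γ + (1 − γ) · 1 / (1 + exp(−α(θ − β)))
Remove guessing floor: (0.73 − 0.27)/(1 − 0.27) = 0.6301
logit = ln(0.6301/0.3699) = 0.5328
θ = β + logit/(α) = -1.7 + 0.5328/1.2700 = -1.2805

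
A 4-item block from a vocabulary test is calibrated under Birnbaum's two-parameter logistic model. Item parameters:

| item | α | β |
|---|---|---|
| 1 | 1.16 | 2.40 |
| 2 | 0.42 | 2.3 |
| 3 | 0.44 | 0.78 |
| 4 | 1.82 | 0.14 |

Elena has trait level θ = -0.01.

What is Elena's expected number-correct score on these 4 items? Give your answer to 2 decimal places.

1.18

P(θ) = 1 / (1 + exp(−α(θ − β)))
P_1 = 1/(1+e^{2.7956}) = 0.0576
P_2 = 1/(1+e^{0.9702}) = 0.2748
P_3 = 1/(1+e^{0.3476}) = 0.4140
P_4 = 1/(1+e^{0.2730}) = 0.4322
E[score] = 0.0576 + 0.2748 + 0.4140 + 0.4322 = 1.1785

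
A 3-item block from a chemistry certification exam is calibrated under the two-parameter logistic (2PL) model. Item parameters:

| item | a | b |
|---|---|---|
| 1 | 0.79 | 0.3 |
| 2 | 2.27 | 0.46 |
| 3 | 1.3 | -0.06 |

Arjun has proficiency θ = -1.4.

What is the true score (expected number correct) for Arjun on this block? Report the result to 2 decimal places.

0.37

P(θ) = 1 / (1 + exp(−a(θ − b)))
P_1 = 1/(1+e^{1.3430}) = 0.2070
P_2 = 1/(1+e^{4.2222}) = 0.0145
P_3 = 1/(1+e^{1.7420}) = 0.1491
E[score] = 0.2070 + 0.0145 + 0.1491 = 0.3705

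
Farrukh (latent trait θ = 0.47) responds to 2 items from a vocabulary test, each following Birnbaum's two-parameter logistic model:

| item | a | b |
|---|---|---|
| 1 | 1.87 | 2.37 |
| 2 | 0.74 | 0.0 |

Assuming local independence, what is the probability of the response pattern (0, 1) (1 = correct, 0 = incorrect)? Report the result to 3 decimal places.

P(θ) = 1 / (1 + exp(−a(θ − b)))
P_1 = 1/(1+e^{3.5530}) = 0.0278
P_2 = 1/(1+e^{-0.3478}) = 0.5861
L = (1−P_1) × P_2 = 0.9722 × 0.5861 = 0.56977

0.570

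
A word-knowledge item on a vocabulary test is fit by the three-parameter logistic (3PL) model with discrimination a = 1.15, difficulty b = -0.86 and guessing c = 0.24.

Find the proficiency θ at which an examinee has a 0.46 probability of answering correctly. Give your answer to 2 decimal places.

-1.64

P(θ) = c + (1 − c) · 1 / (1 + exp(−a(θ − b)))
Remove guessing floor: (0.46 − 0.24)/(1 − 0.24) = 0.2895
logit = ln(0.2895/0.7105) = -0.8979
θ = b + logit/(a) = -0.86 + (-0.8979)/1.1500 = -1.6408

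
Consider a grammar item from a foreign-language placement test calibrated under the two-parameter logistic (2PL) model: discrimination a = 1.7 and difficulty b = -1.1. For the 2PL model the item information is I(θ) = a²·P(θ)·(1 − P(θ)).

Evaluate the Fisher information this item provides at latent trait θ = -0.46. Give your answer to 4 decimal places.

P = 1/(1+e^{-1.0880}) = 0.7480
P(1−P) = 0.7480 × 0.2520 = 0.1885
I = a² × P(1−P) = 1.7² × 0.1885 = 0.54475

0.5447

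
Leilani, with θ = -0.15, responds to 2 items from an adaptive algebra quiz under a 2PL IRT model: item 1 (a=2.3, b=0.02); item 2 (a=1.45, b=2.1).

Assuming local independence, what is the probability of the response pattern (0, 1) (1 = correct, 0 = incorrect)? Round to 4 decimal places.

0.0220

P(θ) = 1 / (1 + exp(−a(θ − b)))
P_1 = 1/(1+e^{0.3910}) = 0.4035
P_2 = 1/(1+e^{3.2625}) = 0.0369
L = (1−P_1) × P_2 = 0.5965 × 0.0369 = 0.02200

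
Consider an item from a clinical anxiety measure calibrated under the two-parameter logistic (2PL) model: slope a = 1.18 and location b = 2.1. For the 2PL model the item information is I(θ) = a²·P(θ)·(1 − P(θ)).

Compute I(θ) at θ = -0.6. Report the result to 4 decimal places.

0.0531

P = 1/(1+e^{3.1860}) = 0.0397
P(1−P) = 0.0397 × 0.9603 = 0.0381
I = a² × P(1−P) = 1.18² × 0.0381 = 0.05308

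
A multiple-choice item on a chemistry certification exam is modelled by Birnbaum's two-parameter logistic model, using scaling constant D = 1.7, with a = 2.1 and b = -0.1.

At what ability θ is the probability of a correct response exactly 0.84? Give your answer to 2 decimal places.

0.36

P(θ) = 1 / (1 + exp(−D·a(θ − b)))
logit = ln(0.8400/0.1600) = 1.6582
θ = b + logit/(1.7·a) = -0.1 + 1.6582/3.5700 = 0.3645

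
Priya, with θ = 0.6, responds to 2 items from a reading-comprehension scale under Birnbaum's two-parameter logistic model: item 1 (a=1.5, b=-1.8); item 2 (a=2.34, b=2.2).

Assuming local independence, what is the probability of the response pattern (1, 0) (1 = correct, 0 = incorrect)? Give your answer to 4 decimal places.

P(θ) = 1 / (1 + exp(−a(θ − b)))
P_1 = 1/(1+e^{-3.6000}) = 0.9734
P_2 = 1/(1+e^{3.7440}) = 0.0231
L = P_1 × (1−P_2) = 0.9734 × 0.9769 = 0.95091

0.9509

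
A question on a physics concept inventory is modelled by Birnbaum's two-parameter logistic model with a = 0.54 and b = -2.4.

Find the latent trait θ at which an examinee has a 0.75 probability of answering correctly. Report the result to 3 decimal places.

P(θ) = 1 / (1 + exp(−a(θ − b)))
logit = ln(0.7500/0.2500) = 1.0986
θ = b + logit/(a) = -2.4 + 1.0986/0.5400 = -0.3655

-0.366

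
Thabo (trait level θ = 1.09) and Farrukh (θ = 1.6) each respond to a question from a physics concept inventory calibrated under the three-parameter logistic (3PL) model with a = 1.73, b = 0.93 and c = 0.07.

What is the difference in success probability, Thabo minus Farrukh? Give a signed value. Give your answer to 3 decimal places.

-0.179

P(θ) = c + (1 − c) · 1 / (1 + exp(−a(θ − b)))
P(Thabo) = 0.5989  [exponent 0.2768]
P(Farrukh) = 0.7779  [exponent 1.1591]
Difference = 0.5989 − 0.7779 = -0.1789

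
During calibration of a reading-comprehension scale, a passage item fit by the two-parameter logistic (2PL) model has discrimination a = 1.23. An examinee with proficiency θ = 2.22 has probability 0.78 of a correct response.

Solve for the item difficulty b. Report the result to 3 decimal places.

1.191

P(θ) = 1 / (1 + exp(−a(θ − b)))
logit(0.78) = ln(0.78/0.22) = 1.2657
b = θ − logit/(a) = 2.22 − 1.2657/1.2300 = 1.1910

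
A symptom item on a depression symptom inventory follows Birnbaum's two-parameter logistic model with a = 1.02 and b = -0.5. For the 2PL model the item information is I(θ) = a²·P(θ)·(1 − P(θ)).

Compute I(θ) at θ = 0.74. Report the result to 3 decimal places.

0.179

P = 1/(1+e^{-1.2648}) = 0.7799
P(1−P) = 0.7799 × 0.2201 = 0.1717
I = a² × P(1−P) = 1.02² × 0.1717 = 0.17862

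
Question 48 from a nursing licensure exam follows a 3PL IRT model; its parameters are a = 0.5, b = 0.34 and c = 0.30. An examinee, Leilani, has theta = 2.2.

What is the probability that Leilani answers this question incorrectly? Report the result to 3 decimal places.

0.198

P(theta) = c + (1 − c) · 1 / (1 + exp(−a(theta − b)))
Exponent: 0.5 × (2.2 − 0.34) = 0.9300
1/(1 + e^{-0.9300}) = 0.7171
P = 0.30 + 0.70 × 0.7171 = 0.8020
P(incorrect) = 1 − 0.8020 = 0.1980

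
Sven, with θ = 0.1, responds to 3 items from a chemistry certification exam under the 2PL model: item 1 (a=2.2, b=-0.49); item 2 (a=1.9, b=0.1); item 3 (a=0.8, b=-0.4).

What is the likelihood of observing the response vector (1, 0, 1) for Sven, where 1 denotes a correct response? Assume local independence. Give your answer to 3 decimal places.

P(θ) = 1 / (1 + exp(−a(θ − b)))
P_1 = 1/(1+e^{-1.2980}) = 0.7855
P_2 = 1/(1+e^{0.0000}) = 0.5000
P_3 = 1/(1+e^{-0.4000}) = 0.5987
L = P_1 × (1−P_2) × P_3 = 0.7855 × 0.5000 × 0.5987 = 0.23513

0.235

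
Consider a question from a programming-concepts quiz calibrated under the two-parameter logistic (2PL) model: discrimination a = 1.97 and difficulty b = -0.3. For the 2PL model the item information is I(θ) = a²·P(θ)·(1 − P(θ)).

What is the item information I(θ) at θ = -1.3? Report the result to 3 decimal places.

0.417

P = 1/(1+e^{1.9700}) = 0.1224
P(1−P) = 0.1224 × 0.8776 = 0.1074
I = a² × P(1−P) = 1.97² × 0.1074 = 0.41685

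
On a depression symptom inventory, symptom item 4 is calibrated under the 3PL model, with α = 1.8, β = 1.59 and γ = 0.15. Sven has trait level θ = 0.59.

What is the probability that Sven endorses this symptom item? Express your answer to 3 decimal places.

P(θ) = γ + (1 − γ) · 1 / (1 + exp(−α(θ − β)))
Exponent: 1.8 × (0.59 − 1.59) = -1.8000
1/(1 + e^{1.8000}) = 0.1419
P = 0.15 + 0.85 × 0.1419 = 0.2706

0.271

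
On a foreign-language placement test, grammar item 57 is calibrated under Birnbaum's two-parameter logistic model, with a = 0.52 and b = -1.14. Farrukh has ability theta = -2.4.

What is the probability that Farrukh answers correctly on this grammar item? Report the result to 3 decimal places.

P(theta) = 1 / (1 + exp(−a(theta − b)))
Exponent: 0.52 × (-2.4 − (-1.14)) = -0.6552
1/(1 + e^{0.6552}) = 0.3418

0.342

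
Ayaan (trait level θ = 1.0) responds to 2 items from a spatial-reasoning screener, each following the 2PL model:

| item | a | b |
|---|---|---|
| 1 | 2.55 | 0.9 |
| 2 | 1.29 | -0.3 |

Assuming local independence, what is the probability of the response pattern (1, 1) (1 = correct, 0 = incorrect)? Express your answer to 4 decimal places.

P(θ) = 1 / (1 + exp(−a(θ − b)))
P_1 = 1/(1+e^{-0.2550}) = 0.5634
P_2 = 1/(1+e^{-1.6770}) = 0.8425
L = P_1 × P_2 = 0.5634 × 0.8425 = 0.47467

0.4747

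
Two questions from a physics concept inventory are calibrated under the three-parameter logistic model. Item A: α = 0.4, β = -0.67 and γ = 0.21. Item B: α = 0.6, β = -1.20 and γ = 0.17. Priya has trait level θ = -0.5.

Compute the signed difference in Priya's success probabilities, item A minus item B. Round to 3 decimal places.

-0.052

P(θ) = γ + (1 − γ) · 1 / (1 + exp(−α(θ − β)))
P_A = 0.6184
P_B = 0.6709
P_A − P_B = -0.0525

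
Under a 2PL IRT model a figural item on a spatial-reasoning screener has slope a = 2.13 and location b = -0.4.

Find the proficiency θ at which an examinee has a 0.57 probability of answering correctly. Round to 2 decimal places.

P(θ) = 1 / (1 + exp(−a(θ − b)))
logit = ln(0.5700/0.4300) = 0.2819
θ = b + logit/(a) = -0.4 + 0.2819/2.1300 = -0.2677

-0.27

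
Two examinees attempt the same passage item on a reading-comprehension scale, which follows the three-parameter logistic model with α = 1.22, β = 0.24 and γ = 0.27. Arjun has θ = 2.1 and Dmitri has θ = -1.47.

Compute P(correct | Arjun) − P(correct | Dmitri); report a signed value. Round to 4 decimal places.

P(θ) = γ + (1 − γ) · 1 / (1 + exp(−α(θ − β)))
P(Arjun) = 0.9316  [exponent 2.2692]
P(Dmitri) = 0.3506  [exponent -2.0862]
Difference = 0.9316 − 0.3506 = 0.5810

0.5810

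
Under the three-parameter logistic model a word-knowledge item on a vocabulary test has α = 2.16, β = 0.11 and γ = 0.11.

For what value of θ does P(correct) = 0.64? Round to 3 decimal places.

0.289

P(θ) = γ + (1 − γ) · 1 / (1 + exp(−α(θ − β)))
Remove guessing floor: (0.64 − 0.11)/(1 − 0.11) = 0.5955
logit = ln(0.5955/0.4045) = 0.3868
θ = β + logit/(α) = 0.11 + 0.3868/2.1600 = 0.2891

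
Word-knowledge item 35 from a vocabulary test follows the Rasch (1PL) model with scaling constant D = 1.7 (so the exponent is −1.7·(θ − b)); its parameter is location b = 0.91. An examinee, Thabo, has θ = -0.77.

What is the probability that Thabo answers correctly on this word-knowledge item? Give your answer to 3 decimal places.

0.054

P(θ) = 1 / (1 + exp(−D·(θ − b)))
Exponent: 1.7 × (-0.77 − 0.91) = -2.8560
1/(1 + e^{2.8560}) = 0.0544
P = 0.0544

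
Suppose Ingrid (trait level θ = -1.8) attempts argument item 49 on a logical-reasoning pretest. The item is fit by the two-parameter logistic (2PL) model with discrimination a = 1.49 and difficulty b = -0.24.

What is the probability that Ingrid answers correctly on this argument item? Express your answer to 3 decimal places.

0.089

P(θ) = 1 / (1 + exp(−a(θ − b)))
Exponent: 1.49 × (-1.8 − (-0.24)) = -2.3244
1/(1 + e^{2.3244}) = 0.0891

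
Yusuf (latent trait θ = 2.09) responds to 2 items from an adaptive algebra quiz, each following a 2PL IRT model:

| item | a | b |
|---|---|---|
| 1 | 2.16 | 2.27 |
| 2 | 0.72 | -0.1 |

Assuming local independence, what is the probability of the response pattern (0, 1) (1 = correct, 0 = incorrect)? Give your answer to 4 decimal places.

0.4939

P(θ) = 1 / (1 + exp(−a(θ − b)))
P_1 = 1/(1+e^{0.3888}) = 0.4040
P_2 = 1/(1+e^{-1.5768}) = 0.8288
L = (1−P_1) × P_2 = 0.5960 × 0.8288 = 0.49393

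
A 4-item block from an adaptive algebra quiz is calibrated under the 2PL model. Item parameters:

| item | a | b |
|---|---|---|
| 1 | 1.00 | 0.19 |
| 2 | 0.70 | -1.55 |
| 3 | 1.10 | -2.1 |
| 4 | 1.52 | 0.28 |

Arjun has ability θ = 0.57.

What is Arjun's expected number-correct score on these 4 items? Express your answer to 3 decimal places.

P(θ) = 1 / (1 + exp(−a(θ − b)))
P_1 = 1/(1+e^{-0.3800}) = 0.5939
P_2 = 1/(1+e^{-1.4840}) = 0.8152
P_3 = 1/(1+e^{-2.9370}) = 0.9496
P_4 = 1/(1+e^{-0.4408}) = 0.6084
E[score] = 0.5939 + 0.8152 + 0.9496 + 0.6084 = 2.9671

2.967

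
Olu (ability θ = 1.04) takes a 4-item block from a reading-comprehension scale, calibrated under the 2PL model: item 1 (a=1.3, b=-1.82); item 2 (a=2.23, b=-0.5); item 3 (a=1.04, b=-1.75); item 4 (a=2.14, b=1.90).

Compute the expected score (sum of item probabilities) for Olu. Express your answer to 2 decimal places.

P(θ) = 1 / (1 + exp(−a(θ − b)))
P_1 = 1/(1+e^{-3.7180}) = 0.9763
P_2 = 1/(1+e^{-3.4342}) = 0.9688
P_3 = 1/(1+e^{-2.9016}) = 0.9479
P_4 = 1/(1+e^{1.8404}) = 0.1370
E[score] = 0.9763 + 0.9688 + 0.9479 + 0.1370 = 3.0300

3.03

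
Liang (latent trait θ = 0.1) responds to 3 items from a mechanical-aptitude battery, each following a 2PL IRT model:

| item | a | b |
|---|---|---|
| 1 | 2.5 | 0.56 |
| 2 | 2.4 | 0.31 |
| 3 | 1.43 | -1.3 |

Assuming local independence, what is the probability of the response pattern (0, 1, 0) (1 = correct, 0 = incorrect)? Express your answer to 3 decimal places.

P(θ) = 1 / (1 + exp(−a(θ − b)))
P_1 = 1/(1+e^{1.1500}) = 0.2405
P_2 = 1/(1+e^{0.5040}) = 0.3766
P_3 = 1/(1+e^{-2.0020}) = 0.8810
L = (1−P_1) × P_2 × (1−P_3) = 0.7595 × 0.3766 × 0.1190 = 0.03404

0.034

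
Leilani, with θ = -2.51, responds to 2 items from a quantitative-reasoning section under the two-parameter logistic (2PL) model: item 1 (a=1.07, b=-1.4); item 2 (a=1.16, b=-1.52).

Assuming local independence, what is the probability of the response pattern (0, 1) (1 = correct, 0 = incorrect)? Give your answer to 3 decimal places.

0.185

P(θ) = 1 / (1 + exp(−a(θ − b)))
P_1 = 1/(1+e^{1.1877}) = 0.2337
P_2 = 1/(1+e^{1.1484}) = 0.2408
L = (1−P_1) × P_2 = 0.7663 × 0.2408 = 0.18452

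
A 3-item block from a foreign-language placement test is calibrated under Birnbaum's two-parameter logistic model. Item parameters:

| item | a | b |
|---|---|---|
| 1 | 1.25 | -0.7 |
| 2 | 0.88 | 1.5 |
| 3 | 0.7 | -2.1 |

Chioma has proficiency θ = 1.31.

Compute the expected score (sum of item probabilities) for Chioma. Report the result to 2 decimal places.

P(θ) = 1 / (1 + exp(−a(θ − b)))
P_1 = 1/(1+e^{-2.5125}) = 0.9250
P_2 = 1/(1+e^{0.1672}) = 0.4583
P_3 = 1/(1+e^{-2.3870}) = 0.9158
E[score] = 0.9250 + 0.4583 + 0.9158 = 2.2991

2.30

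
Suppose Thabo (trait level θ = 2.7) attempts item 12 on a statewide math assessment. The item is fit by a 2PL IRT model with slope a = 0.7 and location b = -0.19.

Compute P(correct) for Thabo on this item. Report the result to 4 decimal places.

0.8832

P(θ) = 1 / (1 + exp(−a(θ − b)))
Exponent: 0.7 × (2.7 − (-0.19)) = 2.0230
1/(1 + e^{-2.0230}) = 0.8832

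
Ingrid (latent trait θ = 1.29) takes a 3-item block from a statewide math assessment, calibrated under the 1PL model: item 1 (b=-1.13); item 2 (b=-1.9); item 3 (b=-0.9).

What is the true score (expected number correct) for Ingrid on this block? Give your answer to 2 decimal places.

2.78

P(θ) = 1 / (1 + exp(−(θ − b)))
P_1 = 1/(1+e^{-2.4200}) = 0.9183
P_2 = 1/(1+e^{-3.1900}) = 0.9605
P_3 = 1/(1+e^{-2.1900}) = 0.8993
E[score] = 0.9183 + 0.9605 + 0.8993 = 2.7781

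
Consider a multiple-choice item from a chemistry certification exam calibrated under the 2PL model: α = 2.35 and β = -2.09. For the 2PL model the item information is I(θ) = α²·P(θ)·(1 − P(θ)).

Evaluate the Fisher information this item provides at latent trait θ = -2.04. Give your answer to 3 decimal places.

P = 1/(1+e^{-0.1175}) = 0.5293
P(1−P) = 0.5293 × 0.4707 = 0.2491
I = α² × P(1−P) = 2.35² × 0.2491 = 1.37587

1.376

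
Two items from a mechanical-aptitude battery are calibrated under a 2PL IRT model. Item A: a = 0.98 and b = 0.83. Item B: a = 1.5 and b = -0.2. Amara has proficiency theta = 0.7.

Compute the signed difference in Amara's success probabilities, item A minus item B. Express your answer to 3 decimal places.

P(theta) = 1 / (1 + exp(−a(theta − b)))
P_A = 0.4682
P_B = 0.7941
P_A − P_B = -0.3259

-0.326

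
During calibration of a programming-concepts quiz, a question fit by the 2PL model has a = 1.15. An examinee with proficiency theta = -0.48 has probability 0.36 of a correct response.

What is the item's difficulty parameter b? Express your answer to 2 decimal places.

P(theta) = 1 / (1 + exp(−a(theta − b)))
logit(0.36) = ln(0.36/0.64) = -0.5754
b = theta − logit/(a) = -0.48 − (-0.5754)/1.1500 = 0.0203

0.02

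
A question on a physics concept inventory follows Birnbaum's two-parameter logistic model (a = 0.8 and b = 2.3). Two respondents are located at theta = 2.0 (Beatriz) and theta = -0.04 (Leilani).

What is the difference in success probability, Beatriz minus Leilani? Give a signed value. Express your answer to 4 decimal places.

P(theta) = 1 / (1 + exp(−a(theta − b)))
P(Beatriz) = 0.4403  [exponent -0.2400]
P(Leilani) = 0.1333  [exponent -1.8720]
Difference = 0.4403 − 0.1333 = 0.3070

0.3070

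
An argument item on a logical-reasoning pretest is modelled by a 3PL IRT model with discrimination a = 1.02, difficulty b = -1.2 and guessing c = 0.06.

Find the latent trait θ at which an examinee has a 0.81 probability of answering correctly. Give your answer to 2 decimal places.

0.15

P(θ) = c + (1 − c) · 1 / (1 + exp(−a(θ − b)))
Remove guessing floor: (0.81 − 0.06)/(1 − 0.06) = 0.7979
logit = ln(0.7979/0.2021) = 1.3730
θ = b + logit/(a) = -1.2 + 1.3730/1.0200 = 0.1461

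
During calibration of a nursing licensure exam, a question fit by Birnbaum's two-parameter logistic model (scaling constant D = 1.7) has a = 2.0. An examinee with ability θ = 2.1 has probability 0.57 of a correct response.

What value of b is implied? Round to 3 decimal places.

P(θ) = 1 / (1 + exp(−D·a(θ − b)))
logit(0.57) = ln(0.57/0.43) = 0.2819
b = θ − logit/(1.7·a) = 2.1 − 0.2819/3.4000 = 2.0171

2.017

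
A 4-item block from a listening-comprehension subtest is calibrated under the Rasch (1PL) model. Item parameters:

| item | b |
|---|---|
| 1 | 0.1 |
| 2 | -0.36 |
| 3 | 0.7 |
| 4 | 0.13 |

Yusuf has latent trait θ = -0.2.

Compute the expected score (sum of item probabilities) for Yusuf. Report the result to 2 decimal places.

1.67

P(θ) = 1 / (1 + exp(−(θ − b)))
P_1 = 1/(1+e^{0.3000}) = 0.4256
P_2 = 1/(1+e^{-0.1600}) = 0.5399
P_3 = 1/(1+e^{0.9000}) = 0.2891
P_4 = 1/(1+e^{0.3300}) = 0.4182
E[score] = 0.4256 + 0.5399 + 0.2891 + 0.4182 = 1.6728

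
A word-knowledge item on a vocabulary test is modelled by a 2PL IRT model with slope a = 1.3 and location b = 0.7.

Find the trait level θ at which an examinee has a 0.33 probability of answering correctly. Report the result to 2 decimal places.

P(θ) = 1 / (1 + exp(−a(θ − b)))
logit = ln(0.3300/0.6700) = -0.7082
θ = b + logit/(a) = 0.7 + (-0.7082)/1.3000 = 0.1552

0.16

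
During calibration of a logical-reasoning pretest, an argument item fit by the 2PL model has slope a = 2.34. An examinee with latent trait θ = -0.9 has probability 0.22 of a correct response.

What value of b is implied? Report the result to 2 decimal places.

P(θ) = 1 / (1 + exp(−a(θ − b)))
logit(0.22) = ln(0.22/0.78) = -1.2657
b = θ − logit/(a) = -0.9 − (-1.2657)/2.3400 = -0.3591

-0.36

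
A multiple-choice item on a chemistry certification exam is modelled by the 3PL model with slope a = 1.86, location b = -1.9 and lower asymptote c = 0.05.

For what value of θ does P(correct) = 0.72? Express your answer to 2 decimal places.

-1.43

P(θ) = c + (1 − c) · 1 / (1 + exp(−a(θ − b)))
Remove guessing floor: (0.72 − 0.05)/(1 − 0.05) = 0.7053
logit = ln(0.7053/0.2947) = 0.8725
θ = b + logit/(a) = -1.9 + 0.8725/1.8600 = -1.4309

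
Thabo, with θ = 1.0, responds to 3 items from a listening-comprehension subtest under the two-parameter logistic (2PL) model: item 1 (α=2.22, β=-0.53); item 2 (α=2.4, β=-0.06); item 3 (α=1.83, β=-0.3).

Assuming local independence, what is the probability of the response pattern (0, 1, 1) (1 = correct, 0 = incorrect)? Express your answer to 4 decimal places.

0.0275

P(θ) = 1 / (1 + exp(−α(θ − β)))
P_1 = 1/(1+e^{-3.3966}) = 0.9676
P_2 = 1/(1+e^{-2.5440}) = 0.9272
P_3 = 1/(1+e^{-2.3790}) = 0.9152
L = (1−P_1) × P_2 × P_3 = 0.0324 × 0.9272 × 0.9152 = 0.02749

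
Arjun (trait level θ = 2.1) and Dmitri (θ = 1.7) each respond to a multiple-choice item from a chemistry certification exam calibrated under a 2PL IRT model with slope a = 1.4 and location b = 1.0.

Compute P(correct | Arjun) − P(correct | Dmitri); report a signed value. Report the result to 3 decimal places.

P(θ) = 1 / (1 + exp(−a(θ − b)))
P(Arjun) = 0.8235  [exponent 1.5400]
P(Dmitri) = 0.7271  [exponent 0.9800]
Difference = 0.8235 − 0.7271 = 0.0964

0.096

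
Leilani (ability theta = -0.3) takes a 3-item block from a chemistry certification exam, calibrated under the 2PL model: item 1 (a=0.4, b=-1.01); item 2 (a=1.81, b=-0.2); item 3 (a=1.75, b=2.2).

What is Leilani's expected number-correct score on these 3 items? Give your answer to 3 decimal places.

1.038

P(theta) = 1 / (1 + exp(−a(theta − b)))
P_1 = 1/(1+e^{-0.2840}) = 0.5705
P_2 = 1/(1+e^{0.1810}) = 0.4549
P_3 = 1/(1+e^{4.3750}) = 0.0124
E[score] = 0.5705 + 0.4549 + 0.0124 = 1.0378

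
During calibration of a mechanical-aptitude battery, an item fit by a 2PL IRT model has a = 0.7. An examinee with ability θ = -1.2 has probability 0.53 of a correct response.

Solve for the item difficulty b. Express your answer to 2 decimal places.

-1.37

P(θ) = 1 / (1 + exp(−a(θ − b)))
logit(0.53) = ln(0.53/0.47) = 0.1201
b = θ − logit/(a) = -1.2 − 0.1201/0.7000 = -1.3716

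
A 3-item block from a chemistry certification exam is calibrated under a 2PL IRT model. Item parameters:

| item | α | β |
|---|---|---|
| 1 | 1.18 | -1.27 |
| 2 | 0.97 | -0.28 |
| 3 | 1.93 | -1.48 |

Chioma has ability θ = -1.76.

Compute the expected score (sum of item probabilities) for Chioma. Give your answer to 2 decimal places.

P(θ) = 1 / (1 + exp(−α(θ − β)))
P_1 = 1/(1+e^{0.5782}) = 0.3593
P_2 = 1/(1+e^{1.4356}) = 0.1922
P_3 = 1/(1+e^{0.5404}) = 0.3681
E[score] = 0.3593 + 0.1922 + 0.3681 = 0.9197

0.92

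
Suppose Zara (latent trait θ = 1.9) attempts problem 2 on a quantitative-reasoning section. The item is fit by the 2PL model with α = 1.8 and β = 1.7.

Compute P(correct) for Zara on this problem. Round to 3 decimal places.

0.589

P(θ) = 1 / (1 + exp(−α(θ − β)))
Exponent: 1.8 × (1.9 − 1.7) = 0.3600
1/(1 + e^{-0.3600}) = 0.5890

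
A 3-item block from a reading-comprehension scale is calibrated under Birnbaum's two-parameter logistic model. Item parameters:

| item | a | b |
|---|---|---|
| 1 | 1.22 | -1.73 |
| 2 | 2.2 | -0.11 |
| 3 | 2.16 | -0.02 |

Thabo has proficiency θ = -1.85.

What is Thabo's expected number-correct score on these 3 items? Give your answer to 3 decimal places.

P(θ) = 1 / (1 + exp(−a(θ − b)))
P_1 = 1/(1+e^{0.1464}) = 0.4635
P_2 = 1/(1+e^{3.8280}) = 0.0213
P_3 = 1/(1+e^{3.9528}) = 0.0188
E[score] = 0.4635 + 0.0213 + 0.0188 = 0.5036

0.504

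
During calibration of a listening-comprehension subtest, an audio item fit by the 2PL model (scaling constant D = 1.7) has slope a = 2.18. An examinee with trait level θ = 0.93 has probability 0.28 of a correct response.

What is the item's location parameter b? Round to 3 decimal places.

1.185

P(θ) = 1 / (1 + exp(−D·a(θ − b)))
logit(0.28) = ln(0.28/0.72) = -0.9445
b = θ − logit/(1.7·a) = 0.93 − (-0.9445)/3.7060 = 1.1848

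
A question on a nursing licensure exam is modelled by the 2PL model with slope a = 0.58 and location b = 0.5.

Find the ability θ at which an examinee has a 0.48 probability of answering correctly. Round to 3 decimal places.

0.362

P(θ) = 1 / (1 + exp(−a(θ − b)))
logit = ln(0.4800/0.5200) = -0.0800
θ = b + logit/(a) = 0.5 + (-0.0800)/0.5800 = 0.3620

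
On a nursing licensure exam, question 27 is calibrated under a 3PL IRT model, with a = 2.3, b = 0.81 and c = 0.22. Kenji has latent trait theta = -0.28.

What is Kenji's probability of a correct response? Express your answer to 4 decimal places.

P(theta) = c + (1 − c) · 1 / (1 + exp(−a(theta − b)))
Exponent: 2.3 × (-0.28 − 0.81) = -2.5070
1/(1 + e^{2.5070}) = 0.0754
P = 0.22 + 0.78 × 0.0754 = 0.2788

0.2788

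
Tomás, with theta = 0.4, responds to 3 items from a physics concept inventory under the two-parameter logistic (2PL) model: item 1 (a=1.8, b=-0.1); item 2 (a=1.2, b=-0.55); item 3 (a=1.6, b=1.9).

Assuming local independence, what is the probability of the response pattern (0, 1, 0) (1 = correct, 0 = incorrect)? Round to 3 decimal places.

P(theta) = 1 / (1 + exp(−a(theta − b)))
P_1 = 1/(1+e^{-0.9000}) = 0.7109
P_2 = 1/(1+e^{-1.1400}) = 0.7577
P_3 = 1/(1+e^{2.4000}) = 0.0832
L = (1−P_1) × P_2 × (1−P_3) = 0.2891 × 0.7577 × 0.9168 = 0.20079

0.201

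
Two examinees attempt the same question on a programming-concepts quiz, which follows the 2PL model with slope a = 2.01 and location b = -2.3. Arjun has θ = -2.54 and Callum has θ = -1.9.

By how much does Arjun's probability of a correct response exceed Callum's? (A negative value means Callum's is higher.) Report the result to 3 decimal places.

-0.309

P(θ) = 1 / (1 + exp(−a(θ − b)))
P(Arjun) = 0.3817  [exponent -0.4824]
P(Callum) = 0.6908  [exponent 0.8040]
Difference = 0.3817 − 0.6908 = -0.3091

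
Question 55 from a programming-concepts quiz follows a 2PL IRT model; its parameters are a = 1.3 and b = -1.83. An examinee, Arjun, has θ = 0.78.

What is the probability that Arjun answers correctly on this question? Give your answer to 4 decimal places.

P(θ) = 1 / (1 + exp(−a(θ − b)))
Exponent: 1.3 × (0.78 − (-1.83)) = 3.3930
1/(1 + e^{-3.3930}) = 0.9675

0.9675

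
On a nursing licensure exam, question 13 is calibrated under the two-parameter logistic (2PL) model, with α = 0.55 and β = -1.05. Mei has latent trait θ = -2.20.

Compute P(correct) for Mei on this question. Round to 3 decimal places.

P(θ) = 1 / (1 + exp(−α(θ − β)))
Exponent: 0.55 × (-2.20 − (-1.05)) = -0.6325
1/(1 + e^{0.6325}) = 0.3469

0.347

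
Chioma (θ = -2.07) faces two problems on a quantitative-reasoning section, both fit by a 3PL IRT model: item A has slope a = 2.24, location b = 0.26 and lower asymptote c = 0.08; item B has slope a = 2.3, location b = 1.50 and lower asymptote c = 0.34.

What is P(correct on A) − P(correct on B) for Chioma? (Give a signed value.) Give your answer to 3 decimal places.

-0.255

P(θ) = c + (1 − c) · 1 / (1 + exp(−a(θ − b)))
P_A = 0.0850
P_B = 0.3402
P_A − P_B = -0.2552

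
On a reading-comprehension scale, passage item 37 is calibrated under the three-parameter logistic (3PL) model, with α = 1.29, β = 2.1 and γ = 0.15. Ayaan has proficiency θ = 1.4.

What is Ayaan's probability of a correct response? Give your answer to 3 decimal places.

P(θ) = γ + (1 − γ) · 1 / (1 + exp(−α(θ − β)))
Exponent: 1.29 × (1.4 − 2.1) = -0.9030
1/(1 + e^{0.9030}) = 0.2884
P = 0.15 + 0.85 × 0.2884 = 0.3952

0.395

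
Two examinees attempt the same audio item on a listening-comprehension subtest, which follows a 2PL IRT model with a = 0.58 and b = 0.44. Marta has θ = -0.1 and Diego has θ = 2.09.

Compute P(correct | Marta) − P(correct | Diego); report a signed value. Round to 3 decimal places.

-0.300

P(θ) = 1 / (1 + exp(−a(θ − b)))
P(Marta) = 0.4223  [exponent -0.3132]
P(Diego) = 0.7225  [exponent 0.9570]
Difference = 0.4223 − 0.7225 = -0.3002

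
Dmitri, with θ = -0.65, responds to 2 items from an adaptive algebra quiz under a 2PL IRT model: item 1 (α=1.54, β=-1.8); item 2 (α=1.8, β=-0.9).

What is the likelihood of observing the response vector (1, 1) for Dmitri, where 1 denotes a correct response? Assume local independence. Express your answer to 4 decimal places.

0.5218

P(θ) = 1 / (1 + exp(−α(θ − β)))
P_1 = 1/(1+e^{-1.7710}) = 0.8546
P_2 = 1/(1+e^{-0.4500}) = 0.6106
L = P_1 × P_2 = 0.8546 × 0.6106 = 0.52184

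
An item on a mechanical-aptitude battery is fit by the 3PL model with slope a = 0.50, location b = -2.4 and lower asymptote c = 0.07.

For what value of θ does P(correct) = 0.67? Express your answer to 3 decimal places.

-1.204

P(θ) = c + (1 − c) · 1 / (1 + exp(−a(θ − b)))
Remove guessing floor: (0.67 − 0.07)/(1 − 0.07) = 0.6452
logit = ln(0.6452/0.3548) = 0.5978
θ = b + logit/(a) = -2.4 + 0.5978/0.5000 = -1.2043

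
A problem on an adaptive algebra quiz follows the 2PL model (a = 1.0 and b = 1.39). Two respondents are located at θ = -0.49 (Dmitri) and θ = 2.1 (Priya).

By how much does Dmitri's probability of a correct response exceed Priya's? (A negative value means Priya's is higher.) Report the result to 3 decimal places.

-0.538

P(θ) = 1 / (1 + exp(−a(θ − b)))
P(Dmitri) = 0.1324  [exponent -1.8800]
P(Priya) = 0.6704  [exponent 0.7100]
Difference = 0.1324 − 0.6704 = -0.5380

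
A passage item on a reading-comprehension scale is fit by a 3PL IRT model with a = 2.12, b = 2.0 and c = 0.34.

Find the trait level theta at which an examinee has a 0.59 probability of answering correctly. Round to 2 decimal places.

P(theta) = c + (1 − c) · 1 / (1 + exp(−a(theta − b)))
Remove guessing floor: (0.59 − 0.34)/(1 − 0.34) = 0.3788
logit = ln(0.3788/0.6212) = -0.4947
theta = b + logit/(a) = 2.0 + (-0.4947)/2.1200 = 1.7667

1.77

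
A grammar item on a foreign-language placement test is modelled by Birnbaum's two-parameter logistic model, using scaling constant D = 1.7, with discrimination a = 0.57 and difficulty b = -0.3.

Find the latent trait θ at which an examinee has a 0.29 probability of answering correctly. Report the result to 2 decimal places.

-1.22

P(θ) = 1 / (1 + exp(−D·a(θ − b)))
logit = ln(0.2900/0.7100) = -0.8954
θ = b + logit/(1.7·a) = -0.3 + (-0.8954)/0.9690 = -1.2240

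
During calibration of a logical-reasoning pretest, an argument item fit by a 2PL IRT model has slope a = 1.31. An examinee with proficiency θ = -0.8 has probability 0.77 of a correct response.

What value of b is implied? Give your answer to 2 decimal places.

P(θ) = 1 / (1 + exp(−a(θ − b)))
logit(0.77) = ln(0.77/0.23) = 1.2083
b = θ − logit/(a) = -0.8 − 1.2083/1.3100 = -1.7224

-1.72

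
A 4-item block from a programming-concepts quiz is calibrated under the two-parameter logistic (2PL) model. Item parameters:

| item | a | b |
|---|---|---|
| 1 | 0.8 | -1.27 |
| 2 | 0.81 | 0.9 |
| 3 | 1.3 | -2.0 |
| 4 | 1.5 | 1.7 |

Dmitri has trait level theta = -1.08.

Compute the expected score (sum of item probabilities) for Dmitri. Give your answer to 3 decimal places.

1.488

P(theta) = 1 / (1 + exp(−a(theta − b)))
P_1 = 1/(1+e^{-0.1520}) = 0.5379
P_2 = 1/(1+e^{1.6038}) = 0.1675
P_3 = 1/(1+e^{-1.1960}) = 0.7678
P_4 = 1/(1+e^{4.1700}) = 0.0152
E[score] = 0.5379 + 0.1675 + 0.7678 + 0.0152 = 1.4884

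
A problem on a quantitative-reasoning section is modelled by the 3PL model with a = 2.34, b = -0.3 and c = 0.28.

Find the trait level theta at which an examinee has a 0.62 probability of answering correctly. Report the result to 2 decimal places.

-0.35

P(theta) = c + (1 − c) · 1 / (1 + exp(−a(theta − b)))
Remove guessing floor: (0.62 − 0.28)/(1 − 0.28) = 0.4722
logit = ln(0.4722/0.5278) = -0.1112
theta = b + logit/(a) = -0.3 + (-0.1112)/2.3400 = -0.3475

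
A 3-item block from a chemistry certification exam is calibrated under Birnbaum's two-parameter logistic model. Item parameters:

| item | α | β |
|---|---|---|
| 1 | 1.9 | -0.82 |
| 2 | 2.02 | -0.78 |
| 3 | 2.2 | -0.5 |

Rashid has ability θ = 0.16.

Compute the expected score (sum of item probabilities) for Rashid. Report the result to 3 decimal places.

2.546

P(θ) = 1 / (1 + exp(−α(θ − β)))
P_1 = 1/(1+e^{-1.8620}) = 0.8655
P_2 = 1/(1+e^{-1.8988}) = 0.8698
P_3 = 1/(1+e^{-1.4520}) = 0.8103
E[score] = 0.8655 + 0.8698 + 0.8103 = 2.5456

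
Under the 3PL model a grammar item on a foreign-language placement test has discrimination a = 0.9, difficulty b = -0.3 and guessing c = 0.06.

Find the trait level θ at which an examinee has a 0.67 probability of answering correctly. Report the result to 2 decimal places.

0.38

P(θ) = c + (1 − c) · 1 / (1 + exp(−a(θ − b)))
Remove guessing floor: (0.67 − 0.06)/(1 − 0.06) = 0.6489
logit = ln(0.6489/0.3511) = 0.6144
θ = b + logit/(a) = -0.3 + 0.6144/0.9000 = 0.3826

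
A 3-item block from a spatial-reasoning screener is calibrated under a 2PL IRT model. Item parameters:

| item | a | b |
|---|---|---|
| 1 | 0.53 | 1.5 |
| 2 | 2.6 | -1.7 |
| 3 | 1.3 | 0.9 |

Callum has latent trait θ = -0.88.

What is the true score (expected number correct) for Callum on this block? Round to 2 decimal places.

1.20

P(θ) = 1 / (1 + exp(−a(θ − b)))
P_1 = 1/(1+e^{1.2614}) = 0.2207
P_2 = 1/(1+e^{-2.1320}) = 0.8940
P_3 = 1/(1+e^{2.3140}) = 0.0900
E[score] = 0.2207 + 0.8940 + 0.0900 = 1.2047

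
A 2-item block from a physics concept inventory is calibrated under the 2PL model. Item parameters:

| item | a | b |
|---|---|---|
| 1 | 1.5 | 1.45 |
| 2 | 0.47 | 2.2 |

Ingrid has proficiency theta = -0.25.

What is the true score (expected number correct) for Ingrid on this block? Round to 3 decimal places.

0.313

P(theta) = 1 / (1 + exp(−a(theta − b)))
P_1 = 1/(1+e^{2.5500}) = 0.0724
P_2 = 1/(1+e^{1.1515}) = 0.2402
E[score] = 0.0724 + 0.2402 = 0.3126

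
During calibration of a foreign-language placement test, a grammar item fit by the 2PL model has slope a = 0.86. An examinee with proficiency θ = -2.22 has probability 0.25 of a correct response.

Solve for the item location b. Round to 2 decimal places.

-0.94

P(θ) = 1 / (1 + exp(−a(θ − b)))
logit(0.25) = ln(0.25/0.75) = -1.0986
b = θ − logit/(a) = -2.22 − (-1.0986)/0.8600 = -0.9425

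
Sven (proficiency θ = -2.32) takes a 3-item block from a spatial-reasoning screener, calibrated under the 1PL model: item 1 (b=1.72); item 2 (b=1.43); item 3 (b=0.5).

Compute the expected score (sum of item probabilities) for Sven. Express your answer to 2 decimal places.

P(θ) = 1 / (1 + exp(−(θ − b)))
P_1 = 1/(1+e^{4.0400}) = 0.0173
P_2 = 1/(1+e^{3.7500}) = 0.0230
P_3 = 1/(1+e^{2.8200}) = 0.0563
E[score] = 0.0173 + 0.0230 + 0.0563 = 0.0965

0.10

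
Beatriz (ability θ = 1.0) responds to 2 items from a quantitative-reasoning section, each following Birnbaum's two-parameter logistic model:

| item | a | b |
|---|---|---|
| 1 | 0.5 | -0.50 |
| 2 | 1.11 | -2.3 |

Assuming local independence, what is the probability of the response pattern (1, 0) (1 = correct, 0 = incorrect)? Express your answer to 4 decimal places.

0.0170

P(θ) = 1 / (1 + exp(−a(θ − b)))
P_1 = 1/(1+e^{-0.7500}) = 0.6792
P_2 = 1/(1+e^{-3.6630}) = 0.9750
L = P_1 × (1−P_2) = 0.6792 × 0.0250 = 0.01699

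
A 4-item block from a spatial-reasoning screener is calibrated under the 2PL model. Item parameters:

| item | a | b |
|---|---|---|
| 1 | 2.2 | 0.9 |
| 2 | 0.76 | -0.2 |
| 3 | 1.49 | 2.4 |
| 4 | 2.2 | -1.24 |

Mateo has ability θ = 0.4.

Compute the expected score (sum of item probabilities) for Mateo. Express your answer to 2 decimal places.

1.88

P(θ) = 1 / (1 + exp(−a(θ − b)))
P_1 = 1/(1+e^{1.1000}) = 0.2497
P_2 = 1/(1+e^{-0.4560}) = 0.6121
P_3 = 1/(1+e^{2.9800}) = 0.0483
P_4 = 1/(1+e^{-3.6080}) = 0.9736
E[score] = 0.2497 + 0.6121 + 0.0483 + 0.9736 = 1.8838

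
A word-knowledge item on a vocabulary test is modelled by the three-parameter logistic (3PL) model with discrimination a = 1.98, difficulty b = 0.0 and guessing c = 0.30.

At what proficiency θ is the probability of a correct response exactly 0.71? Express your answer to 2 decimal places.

0.17

P(θ) = c + (1 − c) · 1 / (1 + exp(−a(θ − b)))
Remove guessing floor: (0.71 − 0.30)/(1 − 0.30) = 0.5857
logit = ln(0.5857/0.4143) = 0.3463
θ = b + logit/(a) = 0.0 + 0.3463/1.9800 = 0.1749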